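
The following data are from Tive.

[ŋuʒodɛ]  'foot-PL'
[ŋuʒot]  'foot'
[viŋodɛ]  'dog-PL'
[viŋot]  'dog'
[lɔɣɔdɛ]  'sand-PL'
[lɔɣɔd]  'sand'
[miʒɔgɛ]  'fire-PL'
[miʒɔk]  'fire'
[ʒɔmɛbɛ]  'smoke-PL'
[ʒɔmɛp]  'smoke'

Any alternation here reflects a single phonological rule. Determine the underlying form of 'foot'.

/ŋuʒot/

The root 'foot' surfaces as [ŋuʒodɛ] and [ŋuʒot], with a stem-final [d] ~ [t] alternation.
If /d/ were underlying and a rule turned it into [t] in isolation, 'sand' would also alternate; but it has [d] in both [lɔɣɔdɛ] and [lɔɣɔd].
The alternation reflects intervocalic voicing: voiceless stops become voiced between vowels. /t/ is underlying.
The underlying form of 'foot' is therefore /ŋuʒot/.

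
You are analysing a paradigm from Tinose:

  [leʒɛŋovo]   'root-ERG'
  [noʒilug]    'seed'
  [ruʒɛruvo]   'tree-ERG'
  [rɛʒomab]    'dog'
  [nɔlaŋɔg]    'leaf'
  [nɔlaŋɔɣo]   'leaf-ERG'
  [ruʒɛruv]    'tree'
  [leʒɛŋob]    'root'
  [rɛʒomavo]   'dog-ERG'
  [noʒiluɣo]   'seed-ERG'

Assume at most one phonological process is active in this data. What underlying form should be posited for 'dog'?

/rɛʒomab/

The stem for 'dog' ends in [b] in [rɛʒomab] but [v] in [rɛʒomavo].
But 'tree' keeps [v] in both environments ([ruʒɛruv], [ruʒɛruvo]), so there is no rule changing /v/ to [b] in isolation.
The alternation reflects intervocalic spirantization: voiced stops become fricatives between vowels. /b/ is underlying.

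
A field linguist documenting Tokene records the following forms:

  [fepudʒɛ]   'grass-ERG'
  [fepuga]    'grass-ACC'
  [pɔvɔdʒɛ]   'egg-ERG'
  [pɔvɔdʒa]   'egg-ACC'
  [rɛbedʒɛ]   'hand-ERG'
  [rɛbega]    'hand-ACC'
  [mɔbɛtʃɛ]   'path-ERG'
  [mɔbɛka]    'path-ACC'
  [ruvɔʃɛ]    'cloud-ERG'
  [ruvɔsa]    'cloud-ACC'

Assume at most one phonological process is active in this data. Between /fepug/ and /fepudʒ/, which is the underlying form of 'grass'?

The stem for 'grass' ends in [dʒ] in [fepudʒɛ] but [g] in [fepuga].
If /dʒ/ were underlying and a rule turned it into [g] before the ACC suffix, 'egg' would also alternate; but it has [dʒ] in both [pɔvɔdʒɛ] and [pɔvɔdʒa].
Therefore /g/ is basic and [dʒ] is derived by palatalization before a front vowel (/k/, /g/ and /s/ become palato-alveolar [tʃ], [dʒ] and [ʃ] before a front vowel).

/fepug/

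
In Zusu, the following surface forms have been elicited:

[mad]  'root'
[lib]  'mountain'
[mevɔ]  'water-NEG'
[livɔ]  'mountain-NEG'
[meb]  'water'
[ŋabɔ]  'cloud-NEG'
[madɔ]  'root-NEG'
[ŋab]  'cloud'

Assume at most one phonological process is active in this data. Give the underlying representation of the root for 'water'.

/mev/

The root 'water' surfaces as [meb] and [mevɔ], with a stem-final [b] ~ [v] alternation.
The stem 'cloud' ([ŋab], [ŋabɔ]) shows [b] unchanged in both environments, so [b] cannot be basic with [v] derived before the NEG suffix.
The underlying segment must be /v/; voiced fricatives become stops word-finally, yielding [b] there.
So 'water' = /mev/.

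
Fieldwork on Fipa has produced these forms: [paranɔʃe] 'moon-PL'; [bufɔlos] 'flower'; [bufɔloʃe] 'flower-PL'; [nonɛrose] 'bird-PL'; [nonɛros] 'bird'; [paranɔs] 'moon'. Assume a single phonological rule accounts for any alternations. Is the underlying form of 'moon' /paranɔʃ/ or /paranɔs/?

The stem for 'moon' ends in [s] in [paranɔs] but [ʃ] in [paranɔʃe].
The stem 'bird' ([nonɛros], [nonɛrose]) shows [s] unchanged in both environments, so [s] cannot be basic with [ʃ] derived before the PL suffix.
Therefore /ʃ/ is basic and [s] is derived by depalatalization (palato-alveolar /ʃ/ becomes [s] when no front vowel follows).

/paranɔʃ/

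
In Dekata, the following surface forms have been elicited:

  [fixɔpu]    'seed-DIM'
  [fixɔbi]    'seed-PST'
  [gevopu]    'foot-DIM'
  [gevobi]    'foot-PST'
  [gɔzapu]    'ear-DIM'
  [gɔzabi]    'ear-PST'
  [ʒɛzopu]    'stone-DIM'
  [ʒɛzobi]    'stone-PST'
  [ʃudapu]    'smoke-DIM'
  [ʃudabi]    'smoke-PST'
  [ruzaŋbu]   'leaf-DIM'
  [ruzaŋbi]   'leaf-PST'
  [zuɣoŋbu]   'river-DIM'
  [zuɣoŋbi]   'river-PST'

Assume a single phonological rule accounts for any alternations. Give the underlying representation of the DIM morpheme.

/-pu/

The DIM suffix surfaces as [-bu] and [-pu], depending on the final segment of the stem.
By contrast the PST suffix keeps its initial [b] throughout — that segment must be underlying.
The DIM suffix is therefore /-pu/ underlyingly, with post-nasal voicing: voiceless stops become voiced after a nasal.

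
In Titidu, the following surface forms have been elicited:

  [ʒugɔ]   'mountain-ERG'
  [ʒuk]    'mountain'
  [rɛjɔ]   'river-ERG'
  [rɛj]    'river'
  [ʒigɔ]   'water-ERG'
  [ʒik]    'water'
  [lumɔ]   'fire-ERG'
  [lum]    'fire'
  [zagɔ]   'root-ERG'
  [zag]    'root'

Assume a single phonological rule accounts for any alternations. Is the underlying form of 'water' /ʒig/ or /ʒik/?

/ʒik/

'water' shows [g] ~ [k] at the end of the stem ([ʒigɔ] vs [ʒik]).
Compare 'root', with invariant [g] in [zagɔ] and [zag]: an analysis with underlying /g/ and a rule producing [k] in isolation would wrongly predict alternation here too.
The alternation reflects intervocalic voicing: voiceless stops become voiced between vowels. /k/ is underlying.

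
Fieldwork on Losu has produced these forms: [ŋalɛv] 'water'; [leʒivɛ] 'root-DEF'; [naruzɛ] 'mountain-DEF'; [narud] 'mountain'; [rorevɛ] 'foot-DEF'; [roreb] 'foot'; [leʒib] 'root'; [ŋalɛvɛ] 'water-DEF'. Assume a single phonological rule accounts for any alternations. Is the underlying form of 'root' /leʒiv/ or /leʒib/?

/leʒib/

The root 'root' surfaces as [leʒivɛ] and [leʒib], with a stem-final [v] ~ [b] alternation.
If /v/ were underlying and a rule turned it into [b] in isolation, 'water' would also alternate; but it has [v] in both [ŋalɛvɛ] and [ŋalɛv].
Therefore /b/ is basic and [v] is derived by intervocalic spirantization (voiced stops become fricatives between vowels).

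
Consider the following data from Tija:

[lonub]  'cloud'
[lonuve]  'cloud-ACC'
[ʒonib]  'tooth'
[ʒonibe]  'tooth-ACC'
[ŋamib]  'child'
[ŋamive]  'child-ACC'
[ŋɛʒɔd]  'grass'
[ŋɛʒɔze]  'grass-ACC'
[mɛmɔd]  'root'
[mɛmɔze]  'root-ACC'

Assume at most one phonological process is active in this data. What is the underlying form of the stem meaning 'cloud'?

The root 'cloud' surfaces as [lonub] and [lonuve], with a stem-final [b] ~ [v] alternation.
But 'tooth' keeps [b] in both environments ([ʒonib], [ʒonibe]), so there is no rule changing /b/ to [v] before the ACC suffix.
The underlying segment must be /v/; voiced fricatives become stops word-finally, yielding [b] there.

/lonuv/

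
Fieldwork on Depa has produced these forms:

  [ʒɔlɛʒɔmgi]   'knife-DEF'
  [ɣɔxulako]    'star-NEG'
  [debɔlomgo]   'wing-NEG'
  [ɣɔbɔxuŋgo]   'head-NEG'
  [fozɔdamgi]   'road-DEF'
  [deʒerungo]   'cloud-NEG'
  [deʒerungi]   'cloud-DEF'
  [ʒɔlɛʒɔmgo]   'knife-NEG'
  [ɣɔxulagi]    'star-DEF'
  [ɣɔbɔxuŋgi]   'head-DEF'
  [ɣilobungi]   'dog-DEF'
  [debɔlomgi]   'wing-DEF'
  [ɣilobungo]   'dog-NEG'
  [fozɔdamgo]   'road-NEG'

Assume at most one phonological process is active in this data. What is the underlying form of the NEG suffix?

The NEG morpheme has two allomorphs, [-go] and [-ko].
The DEF suffix, which begins with [g], is invariant after every stem; so [g] is not altered by any rule here.
The NEG suffix is therefore /-ko/ underlyingly, with post-nasal voicing: voiceless stops become voiced after a nasal.

/-ko/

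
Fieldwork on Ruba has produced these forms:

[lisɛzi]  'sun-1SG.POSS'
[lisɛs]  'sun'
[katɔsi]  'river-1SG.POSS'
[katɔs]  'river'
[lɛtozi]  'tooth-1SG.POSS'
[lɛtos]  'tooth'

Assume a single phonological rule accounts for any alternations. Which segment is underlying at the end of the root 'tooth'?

/z/

'tooth' shows [z] ~ [s] at the end of the stem ([lɛtozi] vs [lɛtos]).
If /s/ were underlying and a rule turned it into [z] before the 1SG.POSS suffix, 'river' would also alternate; but it has [s] in both [katɔsi] and [katɔs].
So /z/ is underlying, and a rule of word-final obstruent devoicing — voiced obstruents become voiceless word-finally — gives [s].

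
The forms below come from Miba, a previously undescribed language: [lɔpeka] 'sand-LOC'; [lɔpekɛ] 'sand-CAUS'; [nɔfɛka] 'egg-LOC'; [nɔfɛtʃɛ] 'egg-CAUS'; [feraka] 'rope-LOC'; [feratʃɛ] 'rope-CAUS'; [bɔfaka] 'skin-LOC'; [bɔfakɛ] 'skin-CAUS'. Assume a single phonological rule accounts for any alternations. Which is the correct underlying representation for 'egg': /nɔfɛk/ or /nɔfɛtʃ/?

In [nɔfɛka] and [nɔfɛtʃɛ] the final segment of 'egg' alternates: [k] ~ [tʃ].
Compare 'sand', with invariant [k] in [lɔpeka] and [lɔpekɛ]: an analysis with underlying /k/ and a rule producing [tʃ] before the CAUS suffix would wrongly predict alternation here too.
So /tʃ/ is underlying, and a rule of depalatalization — palato-alveolar /tʃ/ becomes [k] when no front vowel follows — gives [k].

/nɔfɛtʃ/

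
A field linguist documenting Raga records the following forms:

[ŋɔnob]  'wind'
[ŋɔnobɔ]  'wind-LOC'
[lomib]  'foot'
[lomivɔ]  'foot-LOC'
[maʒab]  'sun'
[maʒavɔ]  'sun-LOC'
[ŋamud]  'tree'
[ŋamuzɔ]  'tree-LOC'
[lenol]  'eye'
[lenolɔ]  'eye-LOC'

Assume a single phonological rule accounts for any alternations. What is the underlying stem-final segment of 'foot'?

/v/

'foot' shows [b] ~ [v] at the end of the stem ([lomib] vs [lomivɔ]).
If /b/ were underlying and a rule turned it into [v] before the LOC suffix, 'wind' would also alternate; but it has [b] in both [ŋɔnob] and [ŋɔnobɔ].
Therefore /v/ is basic and [b] is derived by word-final hardening (voiced fricatives become stops word-finally).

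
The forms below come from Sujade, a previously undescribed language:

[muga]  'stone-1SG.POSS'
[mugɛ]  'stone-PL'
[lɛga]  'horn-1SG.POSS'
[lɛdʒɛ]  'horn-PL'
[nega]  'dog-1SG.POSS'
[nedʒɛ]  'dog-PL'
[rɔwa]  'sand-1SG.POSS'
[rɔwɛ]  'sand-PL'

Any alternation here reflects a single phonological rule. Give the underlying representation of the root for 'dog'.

/nedʒ/

'dog' shows [g] ~ [dʒ] at the end of the stem ([nega] vs [nedʒɛ]).
If /g/ were underlying and a rule turned it into [dʒ] before the PL suffix, 'stone' would also alternate; but it has [g] in both [muga] and [mugɛ].
So /dʒ/ is underlying, and a rule of depalatalization — palato-alveolar /dʒ/ becomes [g] when no front vowel follows — gives [g].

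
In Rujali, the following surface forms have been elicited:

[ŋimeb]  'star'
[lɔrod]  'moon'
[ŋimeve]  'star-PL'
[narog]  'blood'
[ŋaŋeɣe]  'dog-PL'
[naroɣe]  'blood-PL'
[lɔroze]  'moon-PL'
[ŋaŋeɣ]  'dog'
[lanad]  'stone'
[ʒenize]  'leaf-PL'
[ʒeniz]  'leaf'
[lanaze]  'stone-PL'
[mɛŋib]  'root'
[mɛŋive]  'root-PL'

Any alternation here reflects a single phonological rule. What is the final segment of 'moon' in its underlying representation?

/d/

The root 'moon' surfaces as [lɔrod] and [lɔroze], with a stem-final [d] ~ [z] alternation.
The stem 'leaf' ([ʒeniz], [ʒenize]) shows [z] unchanged in both environments, so [z] cannot be basic with [d] derived in isolation.
The underlying segment must be /d/; voiced stops become fricatives between vowels, yielding [z] there.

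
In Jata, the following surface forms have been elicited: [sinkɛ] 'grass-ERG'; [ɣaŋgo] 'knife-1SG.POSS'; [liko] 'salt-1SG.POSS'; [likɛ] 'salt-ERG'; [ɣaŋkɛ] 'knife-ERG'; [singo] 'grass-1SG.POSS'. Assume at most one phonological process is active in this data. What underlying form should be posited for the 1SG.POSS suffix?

/-go/

The 1SG.POSS morpheme has two allomorphs, [-go] and [-ko].
By contrast the ERG suffix keeps its initial [k] throughout — that segment must be underlying.
The 1SG.POSS suffix is therefore /-go/ underlyingly, with post-vocalic devoicing: voiced stops become voiceless after a vowel.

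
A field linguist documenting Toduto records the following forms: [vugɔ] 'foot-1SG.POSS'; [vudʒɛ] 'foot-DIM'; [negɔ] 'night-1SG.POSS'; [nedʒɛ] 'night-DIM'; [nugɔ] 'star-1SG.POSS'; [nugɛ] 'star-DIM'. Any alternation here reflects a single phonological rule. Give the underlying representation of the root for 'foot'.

The stem for 'foot' ends in [g] in [vugɔ] but [dʒ] in [vudʒɛ].
If /g/ were underlying and a rule turned it into [dʒ] before the DIM suffix, 'star' would also alternate; but it has [g] in both [nugɔ] and [nugɛ].
So /dʒ/ is underlying, and a rule of depalatalization — palato-alveolar /dʒ/ becomes [g] when no front vowel follows — gives [g].
The underlying form of 'foot' is therefore /vudʒ/.

/vudʒ/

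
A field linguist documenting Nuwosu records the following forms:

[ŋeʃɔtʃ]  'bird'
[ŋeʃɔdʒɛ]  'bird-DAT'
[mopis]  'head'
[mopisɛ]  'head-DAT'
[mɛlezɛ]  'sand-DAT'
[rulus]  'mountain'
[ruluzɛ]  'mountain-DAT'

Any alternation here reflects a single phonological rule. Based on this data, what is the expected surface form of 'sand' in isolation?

The root 'mountain' surfaces as [rulus] and [ruluzɛ], with a stem-final [s] ~ [z] alternation.
The stem 'head' ([mopis], [mopisɛ]) shows [s] unchanged in both environments, so [s] cannot be basic with [z] derived before the DAT suffix.
Therefore /z/ is basic and [s] is derived by word-final obstruent devoicing (voiced obstruents become voiceless word-finally).
From [mɛlezɛ] the stem 'sand' is /mɛlez/; word-finally this yields [mɛles].

[mɛles]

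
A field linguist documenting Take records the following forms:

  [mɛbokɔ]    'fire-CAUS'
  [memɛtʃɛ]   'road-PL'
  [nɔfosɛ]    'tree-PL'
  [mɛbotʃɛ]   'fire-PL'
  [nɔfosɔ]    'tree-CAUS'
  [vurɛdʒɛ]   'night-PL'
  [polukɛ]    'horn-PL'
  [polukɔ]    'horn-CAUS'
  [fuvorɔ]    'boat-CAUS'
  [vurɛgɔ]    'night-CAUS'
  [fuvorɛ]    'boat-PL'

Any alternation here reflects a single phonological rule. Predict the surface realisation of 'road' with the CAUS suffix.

[memɛkɔ]

'fire' shows [tʃ] ~ [k] at the end of the stem ([mɛbotʃɛ] vs [mɛbokɔ]).
But 'horn' keeps [k] in both environments ([polukɛ], [polukɔ]), so there is no rule changing /k/ to [tʃ] before the PL suffix.
The underlying segment must be /tʃ/; palato-alveolar /tʃ/ and /dʒ/ become [k] and [g] when no front vowel follows, yielding [k] there.
From [memɛtʃɛ] the stem 'road' is /memɛtʃ/; when no front vowel follows this yields [memɛkɔ].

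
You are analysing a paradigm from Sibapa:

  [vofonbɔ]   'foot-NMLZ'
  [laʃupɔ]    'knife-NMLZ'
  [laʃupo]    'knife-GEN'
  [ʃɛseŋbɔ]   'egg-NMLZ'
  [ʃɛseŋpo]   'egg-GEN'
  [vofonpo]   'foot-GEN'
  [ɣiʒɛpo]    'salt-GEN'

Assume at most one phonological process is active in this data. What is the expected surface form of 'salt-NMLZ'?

The NMLZ morpheme has two allomorphs, [-bɔ] and [-pɔ].
The GEN suffix, which begins with [p], is invariant after every stem; so [p] is not altered by any rule here.
So the underlying form is /-bɔ/, and voiced stops become voiceless after a vowel.
After 'salt', which ends in a vowel, the suffix surfaces as [-pɔ], giving [ɣiʒɛpɔ].

[ɣiʒɛpɔ]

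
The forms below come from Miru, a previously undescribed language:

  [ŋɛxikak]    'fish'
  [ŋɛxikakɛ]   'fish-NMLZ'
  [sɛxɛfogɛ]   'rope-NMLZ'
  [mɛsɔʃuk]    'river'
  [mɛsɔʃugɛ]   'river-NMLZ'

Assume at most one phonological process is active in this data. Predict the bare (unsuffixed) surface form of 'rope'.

[sɛxɛfok]

In [mɛsɔʃuk] and [mɛsɔʃugɛ] the final segment of 'river' alternates: [k] ~ [g].
The stem 'fish' ([ŋɛxikak], [ŋɛxikakɛ]) shows [k] unchanged in both environments, so [k] cannot be basic with [g] derived before the NMLZ suffix.
The underlying segment must be /g/; voiced obstruents become voiceless word-finally, yielding [k] there.
The one attested form of 'rope', [sɛxɛfogɛ], shows underlying /sɛxɛfog/. Applying the same rule word-finally gives [sɛxɛfok].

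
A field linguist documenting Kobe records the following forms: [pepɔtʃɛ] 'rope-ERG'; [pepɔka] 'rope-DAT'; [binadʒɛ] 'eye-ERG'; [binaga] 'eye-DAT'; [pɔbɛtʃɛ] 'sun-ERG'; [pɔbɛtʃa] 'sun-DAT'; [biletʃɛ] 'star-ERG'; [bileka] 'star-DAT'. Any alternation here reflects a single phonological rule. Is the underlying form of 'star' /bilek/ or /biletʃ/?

The root 'star' surfaces as [biletʃɛ] and [bileka], with a stem-final [tʃ] ~ [k] alternation.
The stem 'sun' ([pɔbɛtʃɛ], [pɔbɛtʃa]) shows [tʃ] unchanged in both environments, so [tʃ] cannot be basic with [k] derived before the DAT suffix.
Therefore /k/ is basic and [tʃ] is derived by palatalization before a front vowel (/k/ and /g/ become palato-alveolar [tʃ] and [dʒ] before a front vowel).

/bilek/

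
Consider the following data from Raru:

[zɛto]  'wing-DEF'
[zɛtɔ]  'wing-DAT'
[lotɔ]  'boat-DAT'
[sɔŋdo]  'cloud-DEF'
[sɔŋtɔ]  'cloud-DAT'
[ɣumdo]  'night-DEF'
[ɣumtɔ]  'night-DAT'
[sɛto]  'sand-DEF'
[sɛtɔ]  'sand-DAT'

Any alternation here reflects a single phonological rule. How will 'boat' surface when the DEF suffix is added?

The DEF suffix surfaces as [-do] and [-to], depending on the final segment of the stem.
By contrast the DAT suffix keeps its initial [t] throughout — that segment must be underlying.
So the underlying form is /-do/, and voiced stops become voiceless after a vowel.
After 'boat', which ends in a vowel, the suffix surfaces as [-to], giving [loto].

[loto]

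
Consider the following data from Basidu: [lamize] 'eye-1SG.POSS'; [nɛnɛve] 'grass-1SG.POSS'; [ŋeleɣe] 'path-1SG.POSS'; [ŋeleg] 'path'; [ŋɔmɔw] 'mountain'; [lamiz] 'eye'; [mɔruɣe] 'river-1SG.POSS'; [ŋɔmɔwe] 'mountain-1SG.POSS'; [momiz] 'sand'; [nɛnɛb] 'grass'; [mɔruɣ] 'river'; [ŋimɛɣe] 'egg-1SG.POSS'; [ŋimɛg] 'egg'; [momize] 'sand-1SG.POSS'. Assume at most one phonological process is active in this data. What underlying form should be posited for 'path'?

/ŋeleg/

The stem for 'path' ends in [ɣ] in [ŋeleɣe] but [g] in [ŋeleg].
The stem 'river' ([mɔruɣe], [mɔruɣ]) shows [ɣ] unchanged in both environments, so [ɣ] cannot be basic with [g] derived in isolation.
So /g/ is underlying, and a rule of intervocalic spirantization — voiced stops become fricatives between vowels — gives [ɣ].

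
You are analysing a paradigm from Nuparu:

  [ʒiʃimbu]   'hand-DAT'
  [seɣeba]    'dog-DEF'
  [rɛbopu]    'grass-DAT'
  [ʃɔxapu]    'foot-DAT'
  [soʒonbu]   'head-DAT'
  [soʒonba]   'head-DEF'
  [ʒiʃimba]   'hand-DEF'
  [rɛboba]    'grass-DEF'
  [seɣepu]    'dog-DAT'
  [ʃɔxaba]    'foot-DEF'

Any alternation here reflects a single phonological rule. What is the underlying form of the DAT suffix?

/-pu/

The DAT morpheme has two allomorphs, [-bu] and [-pu].
By contrast the DEF suffix keeps its initial [b] throughout — that segment must be underlying.
So the underlying form is /-pu/, and voiceless stops become voiced after a nasal.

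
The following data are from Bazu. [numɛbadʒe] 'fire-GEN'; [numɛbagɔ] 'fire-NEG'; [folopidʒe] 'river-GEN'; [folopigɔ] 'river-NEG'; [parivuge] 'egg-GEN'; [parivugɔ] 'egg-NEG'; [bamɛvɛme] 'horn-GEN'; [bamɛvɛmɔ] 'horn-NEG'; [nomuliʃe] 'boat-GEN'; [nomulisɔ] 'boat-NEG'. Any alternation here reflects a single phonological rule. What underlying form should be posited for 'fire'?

The root 'fire' surfaces as [numɛbadʒe] and [numɛbagɔ], with a stem-final [dʒ] ~ [g] alternation.
If /g/ were underlying and a rule turned it into [dʒ] before the GEN suffix, 'egg' would also alternate; but it has [g] in both [parivuge] and [parivugɔ].
Therefore /dʒ/ is basic and [g] is derived by depalatalization (palato-alveolar /dʒ/ and /ʃ/ become [g] and [s] when no front vowel follows).
Hence 'fire' is /numɛbadʒ/ underlyingly.

/numɛbadʒ/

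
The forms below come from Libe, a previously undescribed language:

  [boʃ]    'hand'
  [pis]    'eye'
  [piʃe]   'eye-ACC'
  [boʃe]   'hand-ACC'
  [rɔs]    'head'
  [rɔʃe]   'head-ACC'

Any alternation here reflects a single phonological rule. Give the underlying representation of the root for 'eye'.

'eye' shows [ʃ] ~ [s] at the end of the stem ([piʃe] vs [pis]).
But 'hand' keeps [ʃ] in both environments ([boʃe], [boʃ]), so there is no rule changing /ʃ/ to [s] in isolation.
The alternation reflects palatalization before a front vowel: /s/ becomes palato-alveolar [ʃ] before a front vowel. /s/ is underlying.
Hence 'eye' is /pis/ underlyingly.

/pis/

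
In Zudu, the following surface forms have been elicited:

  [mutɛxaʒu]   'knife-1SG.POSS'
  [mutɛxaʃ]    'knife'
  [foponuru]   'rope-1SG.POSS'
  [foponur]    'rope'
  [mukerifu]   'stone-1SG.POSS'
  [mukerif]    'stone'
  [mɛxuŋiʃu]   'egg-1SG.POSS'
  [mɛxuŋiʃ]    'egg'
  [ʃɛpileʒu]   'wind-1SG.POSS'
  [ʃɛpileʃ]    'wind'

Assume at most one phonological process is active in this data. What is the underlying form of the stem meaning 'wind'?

/ʃɛpileʒ/

The root 'wind' surfaces as [ʃɛpileʒu] and [ʃɛpileʃ], with a stem-final [ʒ] ~ [ʃ] alternation.
The stem 'egg' ([mɛxuŋiʃu], [mɛxuŋiʃ]) shows [ʃ] unchanged in both environments, so [ʃ] cannot be basic with [ʒ] derived before the 1SG.POSS suffix.
Therefore /ʒ/ is basic and [ʃ] is derived by word-final obstruent devoicing (voiced obstruents become voiceless word-finally).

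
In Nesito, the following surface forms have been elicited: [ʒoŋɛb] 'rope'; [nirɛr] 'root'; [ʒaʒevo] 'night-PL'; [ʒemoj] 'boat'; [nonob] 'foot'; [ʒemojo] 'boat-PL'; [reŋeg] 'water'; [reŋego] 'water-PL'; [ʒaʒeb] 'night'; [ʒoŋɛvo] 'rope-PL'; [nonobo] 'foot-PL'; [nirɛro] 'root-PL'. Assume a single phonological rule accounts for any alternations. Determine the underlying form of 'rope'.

/ʒoŋɛv/

'rope' shows [v] ~ [b] at the end of the stem ([ʒoŋɛvo] vs [ʒoŋɛb]).
The stem 'foot' ([nonobo], [nonob]) shows [b] unchanged in both environments, so [b] cannot be basic with [v] derived before the PL suffix.
So /v/ is underlying, and a rule of word-final hardening — voiced fricatives become stops word-finally — gives [b].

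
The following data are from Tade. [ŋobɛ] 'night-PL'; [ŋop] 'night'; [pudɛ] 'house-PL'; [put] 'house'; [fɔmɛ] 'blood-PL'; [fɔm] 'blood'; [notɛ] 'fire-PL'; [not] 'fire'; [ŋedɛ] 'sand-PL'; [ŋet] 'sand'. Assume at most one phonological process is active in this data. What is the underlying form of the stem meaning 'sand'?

/ŋed/

The root 'sand' surfaces as [ŋedɛ] and [ŋet], with a stem-final [d] ~ [t] alternation.
But 'fire' keeps [t] in both environments ([notɛ], [not]), so there is no rule changing /t/ to [d] before the PL suffix.
The alternation reflects word-final obstruent devoicing: voiced obstruents become voiceless word-finally. /d/ is underlying.
The underlying form of 'sand' is therefore /ŋed/.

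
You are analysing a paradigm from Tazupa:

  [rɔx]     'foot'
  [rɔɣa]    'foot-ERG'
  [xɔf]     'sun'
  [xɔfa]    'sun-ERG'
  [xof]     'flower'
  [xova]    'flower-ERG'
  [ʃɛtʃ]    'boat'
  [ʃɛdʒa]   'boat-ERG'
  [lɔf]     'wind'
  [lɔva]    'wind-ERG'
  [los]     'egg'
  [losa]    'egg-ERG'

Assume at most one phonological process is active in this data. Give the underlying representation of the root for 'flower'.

/xov/

The root 'flower' surfaces as [xof] and [xova], with a stem-final [f] ~ [v] alternation.
If /f/ were underlying and a rule turned it into [v] before the ERG suffix, 'sun' would also alternate; but it has [f] in both [xɔf] and [xɔfa].
Therefore /v/ is basic and [f] is derived by word-final obstruent devoicing (voiced obstruents become voiceless word-finally).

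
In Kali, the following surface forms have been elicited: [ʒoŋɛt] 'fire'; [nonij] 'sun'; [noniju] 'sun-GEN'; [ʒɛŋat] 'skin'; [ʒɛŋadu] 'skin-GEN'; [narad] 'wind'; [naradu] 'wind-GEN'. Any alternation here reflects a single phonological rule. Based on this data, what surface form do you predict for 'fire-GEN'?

[ʒoŋɛdu]

The root 'skin' surfaces as [ʒɛŋat] and [ʒɛŋadu], with a stem-final [t] ~ [d] alternation.
Compare 'wind', with invariant [d] in [narad] and [naradu]: an analysis with underlying /d/ and a rule producing [t] in isolation would wrongly predict alternation here too.
Therefore /t/ is basic and [d] is derived by intervocalic voicing (voiceless stops become voiced between vowels).
From [ʒoŋɛt] the stem 'fire' is /ʒoŋɛt/; between vowels this yields [ʒoŋɛdu].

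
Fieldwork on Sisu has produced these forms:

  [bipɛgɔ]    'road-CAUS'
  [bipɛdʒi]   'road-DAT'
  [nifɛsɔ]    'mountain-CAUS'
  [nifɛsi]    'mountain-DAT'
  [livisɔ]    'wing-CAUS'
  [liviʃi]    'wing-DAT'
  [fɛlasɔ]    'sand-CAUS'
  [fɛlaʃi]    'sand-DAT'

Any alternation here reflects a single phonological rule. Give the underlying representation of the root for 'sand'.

The stem for 'sand' ends in [s] in [fɛlasɔ] but [ʃ] in [fɛlaʃi].
The stem 'mountain' ([nifɛsɔ], [nifɛsi]) shows [s] unchanged in both environments, so [s] cannot be basic with [ʃ] derived before the DAT suffix.
So /ʃ/ is underlying, and a rule of depalatalization — palato-alveolar /dʒ/ and /ʃ/ become [g] and [s] when no front vowel follows — gives [s].
Hence 'sand' is /fɛlaʃ/ underlyingly.

/fɛlaʃ/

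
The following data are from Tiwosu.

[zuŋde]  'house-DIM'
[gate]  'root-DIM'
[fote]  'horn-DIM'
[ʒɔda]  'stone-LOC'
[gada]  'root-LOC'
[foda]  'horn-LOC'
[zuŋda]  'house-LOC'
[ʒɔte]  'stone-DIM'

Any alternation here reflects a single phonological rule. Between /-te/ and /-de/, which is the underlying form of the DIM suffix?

/-te/

The DIM suffix surfaces as [-de] and [-te], depending on the final segment of the stem.
By contrast the LOC suffix keeps its initial [d] throughout — that segment must be underlying.
So the underlying form is /-te/, and voiceless stops become voiced after a nasal.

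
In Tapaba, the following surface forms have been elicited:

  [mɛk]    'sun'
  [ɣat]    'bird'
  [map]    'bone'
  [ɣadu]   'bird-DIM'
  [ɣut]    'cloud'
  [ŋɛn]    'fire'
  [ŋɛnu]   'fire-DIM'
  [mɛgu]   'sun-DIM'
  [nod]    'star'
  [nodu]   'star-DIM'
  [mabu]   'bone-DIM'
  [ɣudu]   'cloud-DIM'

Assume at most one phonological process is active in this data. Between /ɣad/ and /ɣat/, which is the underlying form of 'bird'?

The stem for 'bird' ends in [d] in [ɣadu] but [t] in [ɣat].
The stem 'star' ([nodu], [nod]) shows [d] unchanged in both environments, so [d] cannot be basic with [t] derived in isolation.
Therefore /t/ is basic and [d] is derived by intervocalic voicing (voiceless stops become voiced between vowels).

/ɣat/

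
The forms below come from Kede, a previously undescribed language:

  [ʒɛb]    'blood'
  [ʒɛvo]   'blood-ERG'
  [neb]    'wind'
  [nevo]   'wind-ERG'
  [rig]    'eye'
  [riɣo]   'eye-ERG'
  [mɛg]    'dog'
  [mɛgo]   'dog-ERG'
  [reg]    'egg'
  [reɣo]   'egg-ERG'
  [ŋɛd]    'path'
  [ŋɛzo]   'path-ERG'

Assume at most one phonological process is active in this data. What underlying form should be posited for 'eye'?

The root 'eye' surfaces as [rig] and [riɣo], with a stem-final [g] ~ [ɣ] alternation.
Compare 'dog', with invariant [g] in [mɛg] and [mɛgo]: an analysis with underlying /g/ and a rule producing [ɣ] before the ERG suffix would wrongly predict alternation here too.
So /ɣ/ is underlying, and a rule of word-final hardening — voiced fricatives become stops word-finally — gives [g].

/riɣ/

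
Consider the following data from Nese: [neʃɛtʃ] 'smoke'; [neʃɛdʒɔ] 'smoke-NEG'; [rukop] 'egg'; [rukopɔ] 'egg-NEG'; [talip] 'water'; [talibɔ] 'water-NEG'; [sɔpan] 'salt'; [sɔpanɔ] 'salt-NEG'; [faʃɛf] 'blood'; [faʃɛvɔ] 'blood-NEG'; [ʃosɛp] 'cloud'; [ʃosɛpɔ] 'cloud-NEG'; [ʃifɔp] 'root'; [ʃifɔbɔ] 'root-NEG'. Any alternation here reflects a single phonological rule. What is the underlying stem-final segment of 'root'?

/b/

The stem for 'root' ends in [p] in [ʃifɔp] but [b] in [ʃifɔbɔ].
But 'egg' keeps [p] in both environments ([rukop], [rukopɔ]), so there is no rule changing /p/ to [b] before the NEG suffix.
The alternation reflects word-final obstruent devoicing: voiced obstruents become voiceless word-finally. /b/ is underlying.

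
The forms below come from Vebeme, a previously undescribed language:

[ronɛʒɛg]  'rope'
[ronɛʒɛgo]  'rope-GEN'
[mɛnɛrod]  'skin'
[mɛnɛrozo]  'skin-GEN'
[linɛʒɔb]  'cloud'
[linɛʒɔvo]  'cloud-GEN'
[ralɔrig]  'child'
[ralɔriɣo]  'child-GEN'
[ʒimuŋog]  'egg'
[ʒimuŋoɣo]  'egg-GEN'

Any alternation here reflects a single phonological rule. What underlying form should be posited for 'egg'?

/ʒimuŋoɣ/

The root 'egg' surfaces as [ʒimuŋog] and [ʒimuŋoɣo], with a stem-final [g] ~ [ɣ] alternation.
Compare 'rope', with invariant [g] in [ronɛʒɛg] and [ronɛʒɛgo]: an analysis with underlying /g/ and a rule producing [ɣ] before the GEN suffix would wrongly predict alternation here too.
The alternation reflects word-final hardening: voiced fricatives become stops word-finally. /ɣ/ is underlying.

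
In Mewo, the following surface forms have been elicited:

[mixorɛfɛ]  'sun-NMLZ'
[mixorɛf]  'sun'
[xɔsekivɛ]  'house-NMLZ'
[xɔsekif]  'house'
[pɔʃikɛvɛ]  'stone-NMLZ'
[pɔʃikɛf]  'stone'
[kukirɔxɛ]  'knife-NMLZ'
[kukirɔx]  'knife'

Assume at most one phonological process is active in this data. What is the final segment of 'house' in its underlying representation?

/v/

The stem for 'house' ends in [v] in [xɔsekivɛ] but [f] in [xɔsekif].
But 'sun' keeps [f] in both environments ([mixorɛfɛ], [mixorɛf]), so there is no rule changing /f/ to [v] before the NMLZ suffix.
So /v/ is underlying, and a rule of word-final obstruent devoicing — voiced obstruents become voiceless word-finally — gives [f].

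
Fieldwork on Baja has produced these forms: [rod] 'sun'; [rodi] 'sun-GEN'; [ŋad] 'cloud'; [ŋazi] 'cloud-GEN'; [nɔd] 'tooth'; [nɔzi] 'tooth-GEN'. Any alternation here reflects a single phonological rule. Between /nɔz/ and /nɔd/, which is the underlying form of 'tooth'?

/nɔz/

The stem for 'tooth' ends in [d] in [nɔd] but [z] in [nɔzi].
But 'sun' keeps [d] in both environments ([rod], [rodi]), so there is no rule changing /d/ to [z] before the GEN suffix.
So /z/ is underlying, and a rule of word-final hardening — voiced fricatives become stops word-finally — gives [d].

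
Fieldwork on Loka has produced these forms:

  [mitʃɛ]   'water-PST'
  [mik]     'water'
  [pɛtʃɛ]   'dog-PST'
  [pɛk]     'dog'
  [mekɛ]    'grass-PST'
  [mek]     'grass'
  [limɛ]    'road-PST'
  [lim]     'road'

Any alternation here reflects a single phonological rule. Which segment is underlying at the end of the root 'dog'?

The stem for 'dog' ends in [tʃ] in [pɛtʃɛ] but [k] in [pɛk].
But 'grass' keeps [k] in both environments ([mekɛ], [mek]), so there is no rule changing /k/ to [tʃ] before the PST suffix.
So /tʃ/ is underlying, and a rule of depalatalization — palato-alveolar /tʃ/ becomes [k] when no front vowel follows — gives [k].

/tʃ/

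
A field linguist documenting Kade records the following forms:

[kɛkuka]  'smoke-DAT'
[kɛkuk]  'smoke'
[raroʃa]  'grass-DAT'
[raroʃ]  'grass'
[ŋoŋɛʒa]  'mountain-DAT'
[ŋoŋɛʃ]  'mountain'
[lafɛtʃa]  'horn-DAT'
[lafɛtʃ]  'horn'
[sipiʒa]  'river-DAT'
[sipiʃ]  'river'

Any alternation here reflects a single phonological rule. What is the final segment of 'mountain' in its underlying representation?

'mountain' shows [ʒ] ~ [ʃ] at the end of the stem ([ŋoŋɛʒa] vs [ŋoŋɛʃ]).
But 'grass' keeps [ʃ] in both environments ([raroʃa], [raroʃ]), so there is no rule changing /ʃ/ to [ʒ] before the DAT suffix.
Therefore /ʒ/ is basic and [ʃ] is derived by word-final obstruent devoicing (voiced obstruents become voiceless word-finally).

/ʒ/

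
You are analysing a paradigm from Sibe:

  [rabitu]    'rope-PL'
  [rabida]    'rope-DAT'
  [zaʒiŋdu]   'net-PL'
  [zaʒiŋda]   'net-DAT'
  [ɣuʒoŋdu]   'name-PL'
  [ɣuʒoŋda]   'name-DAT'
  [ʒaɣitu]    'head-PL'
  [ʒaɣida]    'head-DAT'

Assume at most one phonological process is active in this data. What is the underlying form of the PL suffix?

/-tu/

The PL morpheme has two allomorphs, [-du] and [-tu].
By contrast the DAT suffix keeps its initial [d] throughout — that segment must be underlying.
The PL suffix is therefore /-tu/ underlyingly, with post-nasal voicing: voiceless stops become voiced after a nasal.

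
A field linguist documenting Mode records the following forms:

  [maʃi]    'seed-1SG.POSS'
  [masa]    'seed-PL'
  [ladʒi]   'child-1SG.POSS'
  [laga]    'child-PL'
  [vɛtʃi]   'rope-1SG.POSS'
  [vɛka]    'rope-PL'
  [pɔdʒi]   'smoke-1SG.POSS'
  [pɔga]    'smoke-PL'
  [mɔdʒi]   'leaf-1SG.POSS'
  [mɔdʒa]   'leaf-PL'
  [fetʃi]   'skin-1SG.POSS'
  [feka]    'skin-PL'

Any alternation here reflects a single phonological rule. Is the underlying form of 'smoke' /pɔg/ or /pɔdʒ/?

/pɔg/

The stem for 'smoke' ends in [dʒ] in [pɔdʒi] but [g] in [pɔga].
The stem 'leaf' ([mɔdʒi], [mɔdʒa]) shows [dʒ] unchanged in both environments, so [dʒ] cannot be basic with [g] derived before the PL suffix.
The underlying segment must be /g/; /k/, /g/ and /s/ become palato-alveolar [tʃ], [dʒ] and [ʃ] before a front vowel, yielding [dʒ] there.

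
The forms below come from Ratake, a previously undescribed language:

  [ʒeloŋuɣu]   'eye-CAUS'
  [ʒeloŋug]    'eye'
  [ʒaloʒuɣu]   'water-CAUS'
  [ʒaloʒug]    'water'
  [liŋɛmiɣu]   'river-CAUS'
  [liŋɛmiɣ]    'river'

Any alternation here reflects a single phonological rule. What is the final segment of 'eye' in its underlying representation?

The root 'eye' surfaces as [ʒeloŋuɣu] and [ʒeloŋug], with a stem-final [ɣ] ~ [g] alternation.
The stem 'river' ([liŋɛmiɣu], [liŋɛmiɣ]) shows [ɣ] unchanged in both environments, so [ɣ] cannot be basic with [g] derived in isolation.
The alternation reflects intervocalic spirantization: voiced stops become fricatives between vowels. /g/ is underlying.

/g/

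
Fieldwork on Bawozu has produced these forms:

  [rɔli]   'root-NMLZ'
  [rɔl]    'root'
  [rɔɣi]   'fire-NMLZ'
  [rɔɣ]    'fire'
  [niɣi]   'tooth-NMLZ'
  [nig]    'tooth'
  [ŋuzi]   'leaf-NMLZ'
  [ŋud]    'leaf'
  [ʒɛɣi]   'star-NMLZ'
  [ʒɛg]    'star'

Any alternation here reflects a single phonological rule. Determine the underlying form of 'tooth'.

The stem for 'tooth' ends in [ɣ] in [niɣi] but [g] in [nig].
But 'fire' keeps [ɣ] in both environments ([rɔɣi], [rɔɣ]), so there is no rule changing /ɣ/ to [g] in isolation.
The underlying segment must be /g/; voiced stops become fricatives between vowels, yielding [ɣ] there.

/nig/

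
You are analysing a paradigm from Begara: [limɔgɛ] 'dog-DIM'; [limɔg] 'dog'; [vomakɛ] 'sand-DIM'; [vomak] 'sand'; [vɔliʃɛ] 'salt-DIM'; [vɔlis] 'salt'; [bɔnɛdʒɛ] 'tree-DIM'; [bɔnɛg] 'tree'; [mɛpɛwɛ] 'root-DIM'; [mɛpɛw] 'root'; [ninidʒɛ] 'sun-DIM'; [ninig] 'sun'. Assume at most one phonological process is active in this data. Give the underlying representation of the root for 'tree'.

The stem for 'tree' ends in [dʒ] in [bɔnɛdʒɛ] but [g] in [bɔnɛg].
Compare 'dog', with invariant [g] in [limɔgɛ] and [limɔg]: an analysis with underlying /g/ and a rule producing [dʒ] before the DIM suffix would wrongly predict alternation here too.
So /dʒ/ is underlying, and a rule of depalatalization — palato-alveolar /dʒ/ and /ʃ/ become [g] and [s] when no front vowel follows — gives [g].
The underlying form of 'tree' is therefore /bɔnɛdʒ/.

/bɔnɛdʒ/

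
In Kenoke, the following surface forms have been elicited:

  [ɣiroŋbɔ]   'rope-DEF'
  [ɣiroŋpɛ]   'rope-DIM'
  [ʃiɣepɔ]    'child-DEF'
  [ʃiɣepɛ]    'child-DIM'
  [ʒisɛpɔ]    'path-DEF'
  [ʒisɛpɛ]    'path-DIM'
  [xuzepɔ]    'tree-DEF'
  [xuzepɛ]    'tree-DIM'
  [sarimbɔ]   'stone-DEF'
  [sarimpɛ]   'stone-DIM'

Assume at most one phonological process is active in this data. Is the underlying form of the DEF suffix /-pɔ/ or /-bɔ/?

The DEF morpheme has two allomorphs, [-bɔ] and [-pɔ].
By contrast the DIM suffix keeps its initial [p] throughout — that segment must be underlying.
The DEF suffix is therefore /-bɔ/ underlyingly, with post-vocalic devoicing: voiced stops become voiceless after a vowel.

/-bɔ/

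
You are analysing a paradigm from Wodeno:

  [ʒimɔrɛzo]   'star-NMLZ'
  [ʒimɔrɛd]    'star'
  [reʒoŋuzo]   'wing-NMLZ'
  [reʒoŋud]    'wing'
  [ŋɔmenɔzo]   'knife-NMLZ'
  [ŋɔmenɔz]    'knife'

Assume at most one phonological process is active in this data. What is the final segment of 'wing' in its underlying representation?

/d/

The root 'wing' surfaces as [reʒoŋuzo] and [reʒoŋud], with a stem-final [z] ~ [d] alternation.
The stem 'knife' ([ŋɔmenɔzo], [ŋɔmenɔz]) shows [z] unchanged in both environments, so [z] cannot be basic with [d] derived in isolation.
The alternation reflects intervocalic spirantization: voiced stops become fricatives between vowels. /d/ is underlying.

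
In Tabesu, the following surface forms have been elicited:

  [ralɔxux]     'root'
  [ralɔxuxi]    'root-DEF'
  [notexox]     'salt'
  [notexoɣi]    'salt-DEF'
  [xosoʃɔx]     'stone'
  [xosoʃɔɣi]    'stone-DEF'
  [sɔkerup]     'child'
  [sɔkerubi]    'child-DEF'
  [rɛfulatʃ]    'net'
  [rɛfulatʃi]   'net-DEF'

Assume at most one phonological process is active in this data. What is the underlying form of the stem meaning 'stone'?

/xosoʃɔɣ/

The stem for 'stone' ends in [x] in [xosoʃɔx] but [ɣ] in [xosoʃɔɣi].
Compare 'root', with invariant [x] in [ralɔxux] and [ralɔxuxi]: an analysis with underlying /x/ and a rule producing [ɣ] before the DEF suffix would wrongly predict alternation here too.
So /ɣ/ is underlying, and a rule of word-final obstruent devoicing — voiced obstruents become voiceless word-finally — gives [x].
So 'stone' = /xosoʃɔɣ/.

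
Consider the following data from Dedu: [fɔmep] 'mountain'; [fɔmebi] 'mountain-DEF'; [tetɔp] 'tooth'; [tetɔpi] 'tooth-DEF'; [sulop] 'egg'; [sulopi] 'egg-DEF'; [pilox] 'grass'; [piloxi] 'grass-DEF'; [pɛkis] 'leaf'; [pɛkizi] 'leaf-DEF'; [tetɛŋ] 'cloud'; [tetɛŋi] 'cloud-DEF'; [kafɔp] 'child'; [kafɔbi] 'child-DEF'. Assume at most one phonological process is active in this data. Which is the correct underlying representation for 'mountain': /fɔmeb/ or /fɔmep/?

'mountain' shows [p] ~ [b] at the end of the stem ([fɔmep] vs [fɔmebi]).
If /p/ were underlying and a rule turned it into [b] before the DEF suffix, 'tooth' would also alternate; but it has [p] in both [tetɔp] and [tetɔpi].
So /b/ is underlying, and a rule of word-final obstruent devoicing — voiced obstruents become voiceless word-finally — gives [p].

/fɔmeb/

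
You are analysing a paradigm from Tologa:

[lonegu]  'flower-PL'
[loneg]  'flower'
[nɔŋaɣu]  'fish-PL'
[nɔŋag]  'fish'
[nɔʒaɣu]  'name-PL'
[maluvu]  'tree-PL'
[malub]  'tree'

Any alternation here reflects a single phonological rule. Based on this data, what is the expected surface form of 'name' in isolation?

The root 'fish' surfaces as [nɔŋaɣu] and [nɔŋag], with a stem-final [ɣ] ~ [g] alternation.
The stem 'flower' ([lonegu], [loneg]) shows [g] unchanged in both environments, so [g] cannot be basic with [ɣ] derived before the PL suffix.
The underlying segment must be /ɣ/; voiced fricatives become stops word-finally, yielding [g] there.
The one attested form of 'name', [nɔʒaɣu], shows underlying /nɔʒaɣ/. Applying the same rule word-finally gives [nɔʒag].

[nɔʒag]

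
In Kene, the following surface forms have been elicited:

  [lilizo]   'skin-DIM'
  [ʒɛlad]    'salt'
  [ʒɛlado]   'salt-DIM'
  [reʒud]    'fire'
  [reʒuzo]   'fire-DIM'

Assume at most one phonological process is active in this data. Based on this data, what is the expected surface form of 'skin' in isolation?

[lilid]

In [reʒud] and [reʒuzo] the final segment of 'fire' alternates: [d] ~ [z].
If /d/ were underlying and a rule turned it into [z] before the DIM suffix, 'salt' would also alternate; but it has [d] in both [ʒɛlad] and [ʒɛlado].
The alternation reflects word-final hardening: voiced fricatives become stops word-finally. /z/ is underlying.
From [lilizo] the stem 'skin' is /liliz/; word-finally this yields [lilid].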